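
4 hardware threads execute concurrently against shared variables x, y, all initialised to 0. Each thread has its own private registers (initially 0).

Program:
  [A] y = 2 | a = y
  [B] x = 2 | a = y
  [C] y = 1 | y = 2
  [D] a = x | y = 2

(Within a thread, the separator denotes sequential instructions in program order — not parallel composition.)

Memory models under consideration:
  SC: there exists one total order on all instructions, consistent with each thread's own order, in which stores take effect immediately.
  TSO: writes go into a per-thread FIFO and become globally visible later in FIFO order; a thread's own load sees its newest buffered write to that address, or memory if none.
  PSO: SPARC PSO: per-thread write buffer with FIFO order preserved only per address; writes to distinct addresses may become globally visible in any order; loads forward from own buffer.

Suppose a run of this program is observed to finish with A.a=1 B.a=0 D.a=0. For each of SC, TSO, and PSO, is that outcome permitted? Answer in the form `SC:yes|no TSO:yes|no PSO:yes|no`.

SC:yes TSO:yes PSO:yes

outcome vector order: (A.a,B.a,D.a)
under SC → 1/0/0 1/0/2 1/1/0 1/1/2 1/2/0 1/2/2 2/0/0 2/0/2 2/1/0 2/1/2 2/2/0 2/2/2
under TSO → 1/0/0 1/0/2 1/1/0 1/1/2 1/2/0 1/2/2 2/0/0 2/0/2 2/1/0 2/1/2 2/2/0 2/2/2
under PSO → 1/0/0 1/0/2 1/1/0 1/1/2 1/2/0 1/2/2 2/0/0 2/0/2 2/1/0 2/1/2 2/2/0 2/2/2
target 1/0/0 ∈ {SC,TSO,PSO}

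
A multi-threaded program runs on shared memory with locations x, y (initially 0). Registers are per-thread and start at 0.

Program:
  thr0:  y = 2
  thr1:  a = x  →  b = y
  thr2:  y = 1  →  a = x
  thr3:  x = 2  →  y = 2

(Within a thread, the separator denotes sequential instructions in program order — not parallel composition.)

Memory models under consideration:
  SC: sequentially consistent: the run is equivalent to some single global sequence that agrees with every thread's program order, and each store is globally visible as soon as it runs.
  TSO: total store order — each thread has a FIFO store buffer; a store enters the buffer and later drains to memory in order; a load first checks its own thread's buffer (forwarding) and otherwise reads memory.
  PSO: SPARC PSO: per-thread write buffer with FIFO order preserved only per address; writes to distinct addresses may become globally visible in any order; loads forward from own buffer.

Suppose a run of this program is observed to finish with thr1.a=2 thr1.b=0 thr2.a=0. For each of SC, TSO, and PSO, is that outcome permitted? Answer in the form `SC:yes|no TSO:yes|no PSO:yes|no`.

SC:no TSO:yes PSO:yes

outcome vector order: (thr1.a,thr1.b,thr2.a)
[SC] allowed = {000; 002; 010; 012; 020; 022; 202; 210; 212; 220; 222}
[TSO] allowed = {000; 002; 010; 012; 020; 022; 200; 202; 210; 212; 220; 222}
[PSO] allowed = {000; 002; 010; 012; 020; 022; 200; 202; 210; 212; 220; 222}
target 200 ∈ {TSO,PSO}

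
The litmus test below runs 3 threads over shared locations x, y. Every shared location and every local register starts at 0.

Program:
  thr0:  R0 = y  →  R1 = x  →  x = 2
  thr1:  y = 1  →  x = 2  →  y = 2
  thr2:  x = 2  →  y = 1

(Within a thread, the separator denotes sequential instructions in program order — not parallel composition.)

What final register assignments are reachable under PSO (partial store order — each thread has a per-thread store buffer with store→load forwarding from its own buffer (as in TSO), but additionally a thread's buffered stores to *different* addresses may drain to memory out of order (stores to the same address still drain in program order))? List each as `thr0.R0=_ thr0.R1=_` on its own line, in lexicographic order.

outcome vector order: (thr0.R0,thr0.R1)
|PSO outcomes| = 6

thr0.R0=0 thr0.R1=0
thr0.R0=0 thr0.R1=2
thr0.R0=1 thr0.R1=0
thr0.R0=1 thr0.R1=2
thr0.R0=2 thr0.R1=0
thr0.R0=2 thr0.R1=2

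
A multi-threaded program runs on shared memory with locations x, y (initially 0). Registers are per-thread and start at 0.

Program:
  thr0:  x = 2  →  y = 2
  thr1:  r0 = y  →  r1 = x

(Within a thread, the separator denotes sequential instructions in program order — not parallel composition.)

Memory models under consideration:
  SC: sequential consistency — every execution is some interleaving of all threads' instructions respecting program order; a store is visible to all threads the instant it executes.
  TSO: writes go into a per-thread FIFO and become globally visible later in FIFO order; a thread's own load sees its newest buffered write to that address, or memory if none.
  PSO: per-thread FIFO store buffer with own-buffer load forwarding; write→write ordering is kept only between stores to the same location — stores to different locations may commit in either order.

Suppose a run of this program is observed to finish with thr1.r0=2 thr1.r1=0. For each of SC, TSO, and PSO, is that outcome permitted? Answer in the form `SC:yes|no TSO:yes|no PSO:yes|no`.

outcome vector order: (thr1.r0,thr1.r1)
SC (3): <0 0> <0 2> <2 2>
TSO (3): <0 0> <0 2> <2 2>
PSO (4): <0 0> <0 2> <2 0> <2 2>
target <2 0> ∈ {PSO}

SC:no TSO:no PSO:yes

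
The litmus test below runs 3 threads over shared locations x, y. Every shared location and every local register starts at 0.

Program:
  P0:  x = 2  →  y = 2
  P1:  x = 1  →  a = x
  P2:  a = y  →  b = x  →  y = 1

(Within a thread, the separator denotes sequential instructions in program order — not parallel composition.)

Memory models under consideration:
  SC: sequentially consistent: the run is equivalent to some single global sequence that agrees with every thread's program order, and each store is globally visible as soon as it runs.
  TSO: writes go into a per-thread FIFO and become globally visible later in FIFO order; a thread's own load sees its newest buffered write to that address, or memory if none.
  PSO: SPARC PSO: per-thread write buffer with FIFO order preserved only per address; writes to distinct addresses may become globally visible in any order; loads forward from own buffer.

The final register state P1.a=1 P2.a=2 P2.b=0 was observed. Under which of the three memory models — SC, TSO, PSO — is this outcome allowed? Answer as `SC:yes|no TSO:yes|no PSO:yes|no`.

outcome vector order: (P1.a,P2.a,P2.b)
[SC] allowed = {<1 0 0>, <1 0 1>, <1 0 2>, <1 2 1>, <1 2 2>, <2 0 0>, <2 0 1>, <2 0 2>, <2 2 2>}
[TSO] allowed = {<1 0 0>, <1 0 1>, <1 0 2>, <1 2 1>, <1 2 2>, <2 0 0>, <2 0 1>, <2 0 2>, <2 2 2>}
[PSO] allowed = {<1 0 0>, <1 0 1>, <1 0 2>, <1 2 0>, <1 2 1>, <1 2 2>, <2 0 0>, <2 0 1>, <2 0 2>, <2 2 0>, <2 2 1>, <2 2 2>}
target <1 2 0> ∈ {PSO}

SC:no TSO:no PSO:yes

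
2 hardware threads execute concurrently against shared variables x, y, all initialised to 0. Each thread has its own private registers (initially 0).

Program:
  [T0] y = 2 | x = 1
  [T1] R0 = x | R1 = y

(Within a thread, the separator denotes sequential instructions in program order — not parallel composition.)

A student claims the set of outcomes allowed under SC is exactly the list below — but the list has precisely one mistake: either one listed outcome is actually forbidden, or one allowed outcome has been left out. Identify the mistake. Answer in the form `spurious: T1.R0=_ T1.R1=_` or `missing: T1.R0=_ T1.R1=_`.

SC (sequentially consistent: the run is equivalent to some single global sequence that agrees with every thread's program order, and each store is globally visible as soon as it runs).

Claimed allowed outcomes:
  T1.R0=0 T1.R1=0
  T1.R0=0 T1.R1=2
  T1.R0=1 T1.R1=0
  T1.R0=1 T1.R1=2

spurious: T1.R0=1 T1.R1=0

outcome vector order: (T1.R0,T1.R1)
[SC] allowed = {0/0; 0/2; 1/2}
claimed∖SC = {1/0}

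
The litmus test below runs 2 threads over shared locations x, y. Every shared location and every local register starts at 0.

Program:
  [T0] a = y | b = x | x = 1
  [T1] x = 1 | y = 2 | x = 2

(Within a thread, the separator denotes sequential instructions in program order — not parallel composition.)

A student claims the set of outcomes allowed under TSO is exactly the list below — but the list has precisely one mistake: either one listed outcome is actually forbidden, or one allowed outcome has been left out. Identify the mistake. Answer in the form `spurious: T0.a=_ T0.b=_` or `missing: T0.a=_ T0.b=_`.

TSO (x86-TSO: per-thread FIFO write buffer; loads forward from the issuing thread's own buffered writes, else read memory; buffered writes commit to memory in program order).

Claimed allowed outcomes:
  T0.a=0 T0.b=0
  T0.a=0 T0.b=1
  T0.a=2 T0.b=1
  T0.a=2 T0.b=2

missing: T0.a=0 T0.b=2

outcome vector order: (T0.a,T0.b)
[TSO] allowed = {0/0 0/1 0/2 2/1 2/2}
TSO∖claimed = {0/2}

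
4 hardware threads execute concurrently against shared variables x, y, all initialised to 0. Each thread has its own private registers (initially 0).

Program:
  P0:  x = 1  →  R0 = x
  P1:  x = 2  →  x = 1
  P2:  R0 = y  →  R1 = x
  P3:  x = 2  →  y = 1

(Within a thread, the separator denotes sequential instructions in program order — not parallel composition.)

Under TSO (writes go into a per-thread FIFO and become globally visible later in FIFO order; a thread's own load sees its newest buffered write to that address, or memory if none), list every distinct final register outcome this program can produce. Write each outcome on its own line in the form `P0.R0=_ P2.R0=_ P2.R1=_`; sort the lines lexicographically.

P0.R0=1 P2.R0=0 P2.R1=0
P0.R0=1 P2.R0=0 P2.R1=1
P0.R0=1 P2.R0=0 P2.R1=2
P0.R0=1 P2.R0=1 P2.R1=1
P0.R0=1 P2.R0=1 P2.R1=2
P0.R0=2 P2.R0=0 P2.R1=0
P0.R0=2 P2.R0=0 P2.R1=1
P0.R0=2 P2.R0=0 P2.R1=2
P0.R0=2 P2.R0=1 P2.R1=1
P0.R0=2 P2.R0=1 P2.R1=2

outcome vector order: (P0.R0,P2.R0,P2.R1)
|TSO outcomes| = 10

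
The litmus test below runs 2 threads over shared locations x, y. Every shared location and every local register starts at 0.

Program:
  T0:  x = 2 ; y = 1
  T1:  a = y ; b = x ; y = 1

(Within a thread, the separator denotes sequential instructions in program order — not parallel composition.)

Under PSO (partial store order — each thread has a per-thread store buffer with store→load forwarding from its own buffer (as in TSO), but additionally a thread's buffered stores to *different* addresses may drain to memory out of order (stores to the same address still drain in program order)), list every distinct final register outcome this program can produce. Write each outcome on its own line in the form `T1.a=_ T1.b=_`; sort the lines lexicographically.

outcome vector order: (T1.a,T1.b)
|PSO outcomes| = 4

T1.a=0 T1.b=0
T1.a=0 T1.b=2
T1.a=1 T1.b=0
T1.a=1 T1.b=2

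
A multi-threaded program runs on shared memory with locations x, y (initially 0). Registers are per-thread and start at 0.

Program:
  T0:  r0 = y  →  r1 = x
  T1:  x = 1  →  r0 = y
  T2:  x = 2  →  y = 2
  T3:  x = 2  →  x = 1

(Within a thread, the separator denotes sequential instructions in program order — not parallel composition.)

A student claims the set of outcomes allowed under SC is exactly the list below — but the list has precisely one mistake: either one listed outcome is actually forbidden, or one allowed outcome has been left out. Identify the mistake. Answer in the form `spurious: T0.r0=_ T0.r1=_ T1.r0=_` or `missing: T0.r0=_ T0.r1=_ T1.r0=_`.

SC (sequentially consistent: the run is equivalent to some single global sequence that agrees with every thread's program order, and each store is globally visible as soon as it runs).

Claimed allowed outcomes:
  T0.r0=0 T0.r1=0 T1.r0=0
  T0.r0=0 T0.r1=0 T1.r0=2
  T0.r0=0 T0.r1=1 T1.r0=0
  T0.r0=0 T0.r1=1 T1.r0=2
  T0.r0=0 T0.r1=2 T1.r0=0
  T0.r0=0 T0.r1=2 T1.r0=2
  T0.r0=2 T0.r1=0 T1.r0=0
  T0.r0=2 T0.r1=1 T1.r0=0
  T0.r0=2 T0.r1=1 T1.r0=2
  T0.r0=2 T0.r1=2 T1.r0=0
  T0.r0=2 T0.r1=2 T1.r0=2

outcome vector order: (T0.r0,T0.r1,T1.r0)
SC: 10 outcomes — {<0 0 0>, <0 0 2>, <0 1 0>, <0 1 2>, <0 2 0>, <0 2 2>, <2 1 0>, <2 1 2>, <2 2 0>, <2 2 2>}
claimed∖SC = {<2 0 0>}

spurious: T0.r0=2 T0.r1=0 T1.r0=0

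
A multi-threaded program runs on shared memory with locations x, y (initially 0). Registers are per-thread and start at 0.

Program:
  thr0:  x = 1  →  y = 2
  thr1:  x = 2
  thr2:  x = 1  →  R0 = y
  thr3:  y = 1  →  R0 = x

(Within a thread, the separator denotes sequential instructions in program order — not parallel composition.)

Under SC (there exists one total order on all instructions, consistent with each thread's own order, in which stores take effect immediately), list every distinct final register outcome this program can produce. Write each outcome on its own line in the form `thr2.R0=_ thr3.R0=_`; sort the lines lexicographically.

thr2.R0=0 thr3.R0=1
thr2.R0=0 thr3.R0=2
thr2.R0=1 thr3.R0=0
thr2.R0=1 thr3.R0=1
thr2.R0=1 thr3.R0=2
thr2.R0=2 thr3.R0=0
thr2.R0=2 thr3.R0=1
thr2.R0=2 thr3.R0=2

outcome vector order: (thr2.R0,thr3.R0)
|SC outcomes| = 8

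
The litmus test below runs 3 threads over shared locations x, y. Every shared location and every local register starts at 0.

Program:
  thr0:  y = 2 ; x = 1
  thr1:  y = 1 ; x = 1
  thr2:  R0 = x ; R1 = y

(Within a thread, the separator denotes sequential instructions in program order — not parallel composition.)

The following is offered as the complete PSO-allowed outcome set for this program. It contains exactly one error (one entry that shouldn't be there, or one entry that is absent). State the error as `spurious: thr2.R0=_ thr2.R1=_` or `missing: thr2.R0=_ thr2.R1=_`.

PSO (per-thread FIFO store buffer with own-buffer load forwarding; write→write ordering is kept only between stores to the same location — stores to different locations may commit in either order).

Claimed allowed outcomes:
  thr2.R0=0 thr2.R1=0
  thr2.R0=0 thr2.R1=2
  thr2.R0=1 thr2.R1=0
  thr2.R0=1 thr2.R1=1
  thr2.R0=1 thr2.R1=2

missing: thr2.R0=0 thr2.R1=1

outcome vector order: (thr2.R0,thr2.R1)
PSO (6): 00; 01; 02; 10; 11; 12
PSO∖claimed = {01}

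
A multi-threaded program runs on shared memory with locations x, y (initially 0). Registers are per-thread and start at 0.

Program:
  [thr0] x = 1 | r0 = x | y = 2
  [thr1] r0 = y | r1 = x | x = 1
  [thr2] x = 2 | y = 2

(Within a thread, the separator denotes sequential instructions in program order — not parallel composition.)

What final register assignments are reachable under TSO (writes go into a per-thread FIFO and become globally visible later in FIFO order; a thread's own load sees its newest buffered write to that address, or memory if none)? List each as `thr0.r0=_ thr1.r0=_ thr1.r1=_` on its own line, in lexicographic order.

thr0.r0=1 thr1.r0=0 thr1.r1=0
thr0.r0=1 thr1.r0=0 thr1.r1=1
thr0.r0=1 thr1.r0=0 thr1.r1=2
thr0.r0=1 thr1.r0=2 thr1.r1=1
thr0.r0=1 thr1.r0=2 thr1.r1=2
thr0.r0=2 thr1.r0=0 thr1.r1=0
thr0.r0=2 thr1.r0=0 thr1.r1=1
thr0.r0=2 thr1.r0=0 thr1.r1=2
thr0.r0=2 thr1.r0=2 thr1.r1=2

outcome vector order: (thr0.r0,thr1.r0,thr1.r1)
|TSO outcomes| = 9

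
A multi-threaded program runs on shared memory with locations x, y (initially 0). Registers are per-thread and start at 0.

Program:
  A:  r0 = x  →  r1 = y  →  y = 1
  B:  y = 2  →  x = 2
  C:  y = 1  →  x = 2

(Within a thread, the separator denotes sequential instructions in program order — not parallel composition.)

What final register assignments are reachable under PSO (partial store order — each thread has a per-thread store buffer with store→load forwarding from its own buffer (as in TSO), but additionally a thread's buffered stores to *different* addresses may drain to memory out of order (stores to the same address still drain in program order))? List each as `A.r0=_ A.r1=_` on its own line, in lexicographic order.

outcome vector order: (A.r0,A.r1)
|PSO outcomes| = 6

A.r0=0 A.r1=0
A.r0=0 A.r1=1
A.r0=0 A.r1=2
A.r0=2 A.r1=0
A.r0=2 A.r1=1
A.r0=2 A.r1=2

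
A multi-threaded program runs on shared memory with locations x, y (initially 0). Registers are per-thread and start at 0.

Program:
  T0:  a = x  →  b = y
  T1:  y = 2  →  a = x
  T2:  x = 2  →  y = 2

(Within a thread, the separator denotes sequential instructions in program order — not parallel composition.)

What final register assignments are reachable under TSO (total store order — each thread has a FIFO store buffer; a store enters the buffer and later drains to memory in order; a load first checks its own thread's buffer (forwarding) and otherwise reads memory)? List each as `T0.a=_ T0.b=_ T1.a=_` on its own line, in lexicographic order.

T0.a=0 T0.b=0 T1.a=0
T0.a=0 T0.b=0 T1.a=2
T0.a=0 T0.b=2 T1.a=0
T0.a=0 T0.b=2 T1.a=2
T0.a=2 T0.b=0 T1.a=0
T0.a=2 T0.b=0 T1.a=2
T0.a=2 T0.b=2 T1.a=0
T0.a=2 T0.b=2 T1.a=2

outcome vector order: (T0.a,T0.b,T1.a)
|TSO outcomes| = 8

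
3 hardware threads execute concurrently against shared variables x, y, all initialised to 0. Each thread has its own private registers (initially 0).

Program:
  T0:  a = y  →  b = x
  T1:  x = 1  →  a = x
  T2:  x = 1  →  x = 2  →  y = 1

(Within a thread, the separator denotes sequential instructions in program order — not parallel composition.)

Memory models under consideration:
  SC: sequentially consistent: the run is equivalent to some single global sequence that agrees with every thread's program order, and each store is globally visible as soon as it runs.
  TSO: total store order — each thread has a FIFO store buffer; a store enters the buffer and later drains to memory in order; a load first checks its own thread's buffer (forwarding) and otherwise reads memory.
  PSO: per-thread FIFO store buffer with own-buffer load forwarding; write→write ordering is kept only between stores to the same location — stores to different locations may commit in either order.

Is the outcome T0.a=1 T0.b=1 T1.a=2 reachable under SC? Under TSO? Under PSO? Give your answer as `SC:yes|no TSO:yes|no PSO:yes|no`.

SC:no TSO:no PSO:yes

outcome vector order: (T0.a,T0.b,T1.a)
SC (9): (0,0,1), (0,0,2), (0,1,1), (0,1,2), (0,2,1), (0,2,2), (1,1,1), (1,2,1), (1,2,2)
TSO (9): (0,0,1), (0,0,2), (0,1,1), (0,1,2), (0,2,1), (0,2,2), (1,1,1), (1,2,1), (1,2,2)
PSO (12): (0,0,1), (0,0,2), (0,1,1), (0,1,2), (0,2,1), (0,2,2), (1,0,1), (1,0,2), (1,1,1), (1,1,2), (1,2,1), (1,2,2)
target (1,1,2) ∈ {PSO}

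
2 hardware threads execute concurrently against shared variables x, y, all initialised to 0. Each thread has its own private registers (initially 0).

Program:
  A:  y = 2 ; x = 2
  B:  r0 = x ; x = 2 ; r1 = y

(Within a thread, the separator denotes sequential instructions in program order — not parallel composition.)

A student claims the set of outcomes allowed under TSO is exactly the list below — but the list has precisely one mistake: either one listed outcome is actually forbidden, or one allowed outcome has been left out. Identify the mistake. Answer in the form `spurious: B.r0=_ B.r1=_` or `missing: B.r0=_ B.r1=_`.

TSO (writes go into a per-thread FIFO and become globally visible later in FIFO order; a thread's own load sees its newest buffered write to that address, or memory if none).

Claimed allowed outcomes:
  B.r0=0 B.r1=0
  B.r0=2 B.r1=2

missing: B.r0=0 B.r1=2

outcome vector order: (B.r0,B.r1)
under TSO → 00 02 22
TSO∖claimed = {02}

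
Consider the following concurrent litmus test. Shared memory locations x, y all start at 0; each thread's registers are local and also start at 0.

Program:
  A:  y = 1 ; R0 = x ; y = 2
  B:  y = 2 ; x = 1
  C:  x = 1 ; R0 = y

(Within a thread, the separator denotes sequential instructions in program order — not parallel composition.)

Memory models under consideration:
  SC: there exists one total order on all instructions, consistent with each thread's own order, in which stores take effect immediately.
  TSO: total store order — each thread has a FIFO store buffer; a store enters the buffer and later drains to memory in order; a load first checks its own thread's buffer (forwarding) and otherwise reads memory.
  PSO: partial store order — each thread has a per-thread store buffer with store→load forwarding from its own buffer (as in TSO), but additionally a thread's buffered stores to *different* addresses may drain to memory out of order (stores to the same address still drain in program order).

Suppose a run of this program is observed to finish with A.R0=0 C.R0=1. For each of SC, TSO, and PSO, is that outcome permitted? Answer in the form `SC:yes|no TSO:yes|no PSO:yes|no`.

outcome vector order: (A.R0,C.R0)
under SC → 01 02 10 11 12
under TSO → 00 01 02 10 11 12
under PSO → 00 01 02 10 11 12
target 01 ∈ {SC,TSO,PSO}

SC:yes TSO:yes PSO:yes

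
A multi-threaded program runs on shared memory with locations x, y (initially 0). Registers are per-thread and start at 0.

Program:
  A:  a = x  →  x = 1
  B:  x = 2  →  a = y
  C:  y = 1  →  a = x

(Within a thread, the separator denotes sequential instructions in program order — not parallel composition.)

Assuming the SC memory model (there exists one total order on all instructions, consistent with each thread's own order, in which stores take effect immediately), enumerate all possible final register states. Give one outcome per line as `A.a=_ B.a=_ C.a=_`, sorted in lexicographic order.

outcome vector order: (A.a,B.a,C.a)
|SC outcomes| = 10

A.a=0 B.a=0 C.a=1
A.a=0 B.a=0 C.a=2
A.a=0 B.a=1 C.a=0
A.a=0 B.a=1 C.a=1
A.a=0 B.a=1 C.a=2
A.a=2 B.a=0 C.a=1
A.a=2 B.a=0 C.a=2
A.a=2 B.a=1 C.a=0
A.a=2 B.a=1 C.a=1
A.a=2 B.a=1 C.a=2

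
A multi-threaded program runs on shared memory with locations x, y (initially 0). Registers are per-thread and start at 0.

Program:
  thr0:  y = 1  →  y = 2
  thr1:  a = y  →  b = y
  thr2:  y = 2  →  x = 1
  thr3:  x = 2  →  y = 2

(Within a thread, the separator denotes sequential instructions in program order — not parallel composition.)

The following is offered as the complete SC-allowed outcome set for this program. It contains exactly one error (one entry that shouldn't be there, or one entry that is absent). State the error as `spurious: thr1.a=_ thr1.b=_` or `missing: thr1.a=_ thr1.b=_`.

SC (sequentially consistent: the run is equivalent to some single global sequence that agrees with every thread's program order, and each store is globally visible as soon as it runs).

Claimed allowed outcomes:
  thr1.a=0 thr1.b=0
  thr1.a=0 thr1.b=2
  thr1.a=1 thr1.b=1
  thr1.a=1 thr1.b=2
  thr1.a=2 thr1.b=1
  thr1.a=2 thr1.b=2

outcome vector order: (thr1.a,thr1.b)
[SC] allowed = {(0,0) (0,1) (0,2) (1,1) (1,2) (2,1) (2,2)}
SC∖claimed = {(0,1)}

missing: thr1.a=0 thr1.b=1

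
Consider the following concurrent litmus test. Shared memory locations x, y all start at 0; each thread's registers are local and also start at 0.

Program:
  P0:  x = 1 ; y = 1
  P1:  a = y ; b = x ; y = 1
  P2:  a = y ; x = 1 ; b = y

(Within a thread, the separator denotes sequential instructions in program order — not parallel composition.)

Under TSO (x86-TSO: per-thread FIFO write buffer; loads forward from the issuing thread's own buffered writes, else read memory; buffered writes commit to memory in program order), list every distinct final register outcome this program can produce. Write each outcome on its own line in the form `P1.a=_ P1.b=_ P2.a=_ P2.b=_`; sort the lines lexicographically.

P1.a=0 P1.b=0 P2.a=0 P2.b=0
P1.a=0 P1.b=0 P2.a=0 P2.b=1
P1.a=0 P1.b=0 P2.a=1 P2.b=1
P1.a=0 P1.b=1 P2.a=0 P2.b=0
P1.a=0 P1.b=1 P2.a=0 P2.b=1
P1.a=0 P1.b=1 P2.a=1 P2.b=1
P1.a=1 P1.b=1 P2.a=0 P2.b=0
P1.a=1 P1.b=1 P2.a=0 P2.b=1
P1.a=1 P1.b=1 P2.a=1 P2.b=1

outcome vector order: (P1.a,P1.b,P2.a,P2.b)
|TSO outcomes| = 9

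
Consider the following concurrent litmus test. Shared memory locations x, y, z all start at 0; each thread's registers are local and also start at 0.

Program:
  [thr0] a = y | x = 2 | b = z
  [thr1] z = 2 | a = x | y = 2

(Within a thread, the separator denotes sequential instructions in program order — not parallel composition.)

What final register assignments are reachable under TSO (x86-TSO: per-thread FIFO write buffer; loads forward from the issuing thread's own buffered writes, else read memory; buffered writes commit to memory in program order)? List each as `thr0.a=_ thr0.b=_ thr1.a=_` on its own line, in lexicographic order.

outcome vector order: (thr0.a,thr0.b,thr1.a)
|TSO outcomes| = 5

thr0.a=0 thr0.b=0 thr1.a=0
thr0.a=0 thr0.b=0 thr1.a=2
thr0.a=0 thr0.b=2 thr1.a=0
thr0.a=0 thr0.b=2 thr1.a=2
thr0.a=2 thr0.b=2 thr1.a=0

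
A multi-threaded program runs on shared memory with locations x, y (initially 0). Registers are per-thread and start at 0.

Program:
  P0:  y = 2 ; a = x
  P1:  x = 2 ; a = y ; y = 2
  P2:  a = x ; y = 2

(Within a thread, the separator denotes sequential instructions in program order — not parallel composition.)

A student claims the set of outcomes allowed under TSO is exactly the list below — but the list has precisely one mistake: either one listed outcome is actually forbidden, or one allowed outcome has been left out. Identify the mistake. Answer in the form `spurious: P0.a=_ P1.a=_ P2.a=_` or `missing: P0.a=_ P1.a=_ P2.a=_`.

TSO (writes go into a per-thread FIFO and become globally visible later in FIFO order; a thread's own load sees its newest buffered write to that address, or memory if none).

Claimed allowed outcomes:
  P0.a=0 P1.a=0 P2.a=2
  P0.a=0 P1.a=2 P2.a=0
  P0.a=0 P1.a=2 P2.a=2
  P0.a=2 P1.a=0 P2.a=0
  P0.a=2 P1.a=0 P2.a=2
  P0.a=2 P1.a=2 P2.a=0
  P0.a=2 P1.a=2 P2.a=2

missing: P0.a=0 P1.a=0 P2.a=0

outcome vector order: (P0.a,P1.a,P2.a)
TSO: 8 outcomes — {(0,0,0); (0,0,2); (0,2,0); (0,2,2); (2,0,0); (2,0,2); (2,2,0); (2,2,2)}
TSO∖claimed = {(0,0,0)}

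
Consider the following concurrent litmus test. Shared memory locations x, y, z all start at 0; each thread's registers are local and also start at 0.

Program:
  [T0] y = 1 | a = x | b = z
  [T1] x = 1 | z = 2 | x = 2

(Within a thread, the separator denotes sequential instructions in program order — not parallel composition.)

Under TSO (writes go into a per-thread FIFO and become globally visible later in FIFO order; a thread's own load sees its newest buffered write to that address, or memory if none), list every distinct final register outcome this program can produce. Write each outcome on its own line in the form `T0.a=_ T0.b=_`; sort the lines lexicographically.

T0.a=0 T0.b=0
T0.a=0 T0.b=2
T0.a=1 T0.b=0
T0.a=1 T0.b=2
T0.a=2 T0.b=2

outcome vector order: (T0.a,T0.b)
|TSO outcomes| = 5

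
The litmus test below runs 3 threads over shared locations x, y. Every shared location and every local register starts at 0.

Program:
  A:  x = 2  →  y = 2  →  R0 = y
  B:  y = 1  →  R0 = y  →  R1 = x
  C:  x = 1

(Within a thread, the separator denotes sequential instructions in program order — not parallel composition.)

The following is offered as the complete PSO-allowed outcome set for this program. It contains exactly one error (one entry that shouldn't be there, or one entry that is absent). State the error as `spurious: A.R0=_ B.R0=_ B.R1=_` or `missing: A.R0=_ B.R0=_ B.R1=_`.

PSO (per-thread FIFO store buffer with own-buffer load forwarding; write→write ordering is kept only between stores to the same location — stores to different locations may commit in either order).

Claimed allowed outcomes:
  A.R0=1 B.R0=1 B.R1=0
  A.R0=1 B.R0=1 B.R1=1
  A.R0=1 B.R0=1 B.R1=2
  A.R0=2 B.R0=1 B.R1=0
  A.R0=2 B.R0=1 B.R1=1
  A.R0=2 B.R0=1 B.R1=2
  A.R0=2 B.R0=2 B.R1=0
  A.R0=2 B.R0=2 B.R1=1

missing: A.R0=2 B.R0=2 B.R1=2

outcome vector order: (A.R0,B.R0,B.R1)
under PSO → <1 1 0> <1 1 1> <1 1 2> <2 1 0> <2 1 1> <2 1 2> <2 2 0> <2 2 1> <2 2 2>
PSO∖claimed = {<2 2 2>}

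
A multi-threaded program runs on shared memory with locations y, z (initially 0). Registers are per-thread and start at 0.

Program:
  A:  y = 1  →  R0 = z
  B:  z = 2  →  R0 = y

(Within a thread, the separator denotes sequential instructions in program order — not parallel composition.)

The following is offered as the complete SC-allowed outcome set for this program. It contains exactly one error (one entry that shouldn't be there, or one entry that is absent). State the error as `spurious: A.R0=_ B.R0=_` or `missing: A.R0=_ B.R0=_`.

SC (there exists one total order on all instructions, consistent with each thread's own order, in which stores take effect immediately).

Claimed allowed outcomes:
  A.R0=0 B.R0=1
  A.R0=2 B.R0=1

outcome vector order: (A.R0,B.R0)
[SC] allowed = {<0 1>; <2 0>; <2 1>}
SC∖claimed = {<2 0>}

missing: A.R0=2 B.R0=0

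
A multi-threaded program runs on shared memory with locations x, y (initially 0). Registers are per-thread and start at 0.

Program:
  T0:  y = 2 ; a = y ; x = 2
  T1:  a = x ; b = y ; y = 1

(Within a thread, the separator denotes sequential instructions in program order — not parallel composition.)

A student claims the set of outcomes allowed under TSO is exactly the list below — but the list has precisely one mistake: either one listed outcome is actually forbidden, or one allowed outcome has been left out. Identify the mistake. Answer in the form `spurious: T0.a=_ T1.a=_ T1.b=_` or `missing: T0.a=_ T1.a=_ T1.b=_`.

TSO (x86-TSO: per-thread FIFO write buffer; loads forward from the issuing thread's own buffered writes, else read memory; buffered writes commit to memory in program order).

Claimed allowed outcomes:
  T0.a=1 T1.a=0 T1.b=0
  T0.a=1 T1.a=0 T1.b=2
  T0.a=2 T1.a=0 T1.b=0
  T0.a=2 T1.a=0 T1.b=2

outcome vector order: (T0.a,T1.a,T1.b)
under TSO → 100 102 200 202 222
TSO∖claimed = {222}

missing: T0.a=2 T1.a=2 T1.b=2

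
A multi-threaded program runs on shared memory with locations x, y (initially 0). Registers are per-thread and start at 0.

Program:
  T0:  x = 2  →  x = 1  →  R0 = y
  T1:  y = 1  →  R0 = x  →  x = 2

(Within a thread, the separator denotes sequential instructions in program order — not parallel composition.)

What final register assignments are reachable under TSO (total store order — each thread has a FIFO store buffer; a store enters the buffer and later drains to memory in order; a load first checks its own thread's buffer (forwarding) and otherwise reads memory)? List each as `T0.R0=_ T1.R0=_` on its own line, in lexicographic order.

T0.R0=0 T1.R0=0
T0.R0=0 T1.R0=1
T0.R0=0 T1.R0=2
T0.R0=1 T1.R0=0
T0.R0=1 T1.R0=1
T0.R0=1 T1.R0=2

outcome vector order: (T0.R0,T1.R0)
|TSO outcomes| = 6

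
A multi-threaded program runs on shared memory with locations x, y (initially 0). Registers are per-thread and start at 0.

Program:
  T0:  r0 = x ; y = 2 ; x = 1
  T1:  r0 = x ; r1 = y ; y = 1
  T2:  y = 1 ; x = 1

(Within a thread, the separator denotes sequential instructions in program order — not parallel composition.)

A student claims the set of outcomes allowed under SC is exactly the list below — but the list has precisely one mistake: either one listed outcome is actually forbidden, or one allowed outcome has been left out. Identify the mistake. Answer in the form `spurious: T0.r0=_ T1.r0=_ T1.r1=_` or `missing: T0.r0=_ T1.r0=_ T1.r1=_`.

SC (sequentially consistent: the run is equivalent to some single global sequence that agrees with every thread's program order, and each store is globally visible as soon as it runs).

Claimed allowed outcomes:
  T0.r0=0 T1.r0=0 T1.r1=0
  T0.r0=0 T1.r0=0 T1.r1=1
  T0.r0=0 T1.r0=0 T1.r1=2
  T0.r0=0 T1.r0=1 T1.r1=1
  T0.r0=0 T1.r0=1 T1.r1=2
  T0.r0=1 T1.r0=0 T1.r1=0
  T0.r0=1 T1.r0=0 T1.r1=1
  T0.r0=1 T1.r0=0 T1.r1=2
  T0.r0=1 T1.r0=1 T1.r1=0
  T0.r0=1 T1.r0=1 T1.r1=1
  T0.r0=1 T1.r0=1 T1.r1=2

spurious: T0.r0=1 T1.r0=1 T1.r1=0

outcome vector order: (T0.r0,T1.r0,T1.r1)
under SC → (0,0,0), (0,0,1), (0,0,2), (0,1,1), (0,1,2), (1,0,0), (1,0,1), (1,0,2), (1,1,1), (1,1,2)
claimed∖SC = {(1,1,0)}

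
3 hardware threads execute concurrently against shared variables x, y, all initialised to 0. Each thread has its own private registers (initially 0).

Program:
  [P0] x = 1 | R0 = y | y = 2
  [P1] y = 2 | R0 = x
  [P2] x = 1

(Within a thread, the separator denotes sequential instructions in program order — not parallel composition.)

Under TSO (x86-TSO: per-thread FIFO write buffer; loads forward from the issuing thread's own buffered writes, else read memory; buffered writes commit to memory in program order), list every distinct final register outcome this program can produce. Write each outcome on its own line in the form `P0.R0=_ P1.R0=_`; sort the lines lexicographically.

P0.R0=0 P1.R0=0
P0.R0=0 P1.R0=1
P0.R0=2 P1.R0=0
P0.R0=2 P1.R0=1

outcome vector order: (P0.R0,P1.R0)
|TSO outcomes| = 4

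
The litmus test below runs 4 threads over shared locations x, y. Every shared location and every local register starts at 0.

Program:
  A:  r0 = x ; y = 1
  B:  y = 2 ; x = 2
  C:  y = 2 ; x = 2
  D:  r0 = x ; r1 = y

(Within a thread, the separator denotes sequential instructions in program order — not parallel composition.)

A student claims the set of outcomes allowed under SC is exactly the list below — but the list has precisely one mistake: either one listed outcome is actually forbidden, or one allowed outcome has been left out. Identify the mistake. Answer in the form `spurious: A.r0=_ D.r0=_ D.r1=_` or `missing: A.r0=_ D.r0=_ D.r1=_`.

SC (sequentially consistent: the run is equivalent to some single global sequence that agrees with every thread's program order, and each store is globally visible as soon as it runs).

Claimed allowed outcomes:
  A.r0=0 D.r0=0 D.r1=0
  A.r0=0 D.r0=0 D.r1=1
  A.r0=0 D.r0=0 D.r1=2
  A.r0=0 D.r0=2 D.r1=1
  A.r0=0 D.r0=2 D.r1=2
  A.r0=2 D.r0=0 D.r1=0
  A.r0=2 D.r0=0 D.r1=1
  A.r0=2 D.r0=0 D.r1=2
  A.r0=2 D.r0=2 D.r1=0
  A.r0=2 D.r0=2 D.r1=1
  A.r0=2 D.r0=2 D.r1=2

outcome vector order: (A.r0,D.r0,D.r1)
SC (10): (0,0,0), (0,0,1), (0,0,2), (0,2,1), (0,2,2), (2,0,0), (2,0,1), (2,0,2), (2,2,1), (2,2,2)
claimed∖SC = {(2,2,0)}

spurious: A.r0=2 D.r0=2 D.r1=0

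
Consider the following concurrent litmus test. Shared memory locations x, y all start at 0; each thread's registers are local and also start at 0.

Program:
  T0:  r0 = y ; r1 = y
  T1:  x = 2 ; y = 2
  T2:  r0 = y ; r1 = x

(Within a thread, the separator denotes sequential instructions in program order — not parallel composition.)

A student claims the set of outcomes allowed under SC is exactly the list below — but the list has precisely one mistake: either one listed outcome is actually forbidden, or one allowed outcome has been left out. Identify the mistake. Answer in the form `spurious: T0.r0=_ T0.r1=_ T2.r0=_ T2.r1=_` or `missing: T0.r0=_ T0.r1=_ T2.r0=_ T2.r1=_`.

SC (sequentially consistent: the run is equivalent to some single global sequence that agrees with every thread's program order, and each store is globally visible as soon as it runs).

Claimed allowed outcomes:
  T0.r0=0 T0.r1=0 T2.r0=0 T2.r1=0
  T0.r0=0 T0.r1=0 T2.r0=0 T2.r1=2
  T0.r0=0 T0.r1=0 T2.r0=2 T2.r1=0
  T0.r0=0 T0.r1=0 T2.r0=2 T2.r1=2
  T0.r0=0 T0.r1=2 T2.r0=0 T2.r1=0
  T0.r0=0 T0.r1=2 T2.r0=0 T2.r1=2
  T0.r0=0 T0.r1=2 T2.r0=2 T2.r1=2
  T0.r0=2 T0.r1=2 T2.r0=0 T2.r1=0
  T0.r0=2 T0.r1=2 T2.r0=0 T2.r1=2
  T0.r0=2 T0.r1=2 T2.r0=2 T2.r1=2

outcome vector order: (T0.r0,T0.r1,T2.r0,T2.r1)
SC: 9 outcomes — {0/0/0/0 0/0/0/2 0/0/2/2 0/2/0/0 0/2/0/2 0/2/2/2 2/2/0/0 2/2/0/2 2/2/2/2}
claimed∖SC = {0/0/2/0}

spurious: T0.r0=0 T0.r1=0 T2.r0=2 T2.r1=0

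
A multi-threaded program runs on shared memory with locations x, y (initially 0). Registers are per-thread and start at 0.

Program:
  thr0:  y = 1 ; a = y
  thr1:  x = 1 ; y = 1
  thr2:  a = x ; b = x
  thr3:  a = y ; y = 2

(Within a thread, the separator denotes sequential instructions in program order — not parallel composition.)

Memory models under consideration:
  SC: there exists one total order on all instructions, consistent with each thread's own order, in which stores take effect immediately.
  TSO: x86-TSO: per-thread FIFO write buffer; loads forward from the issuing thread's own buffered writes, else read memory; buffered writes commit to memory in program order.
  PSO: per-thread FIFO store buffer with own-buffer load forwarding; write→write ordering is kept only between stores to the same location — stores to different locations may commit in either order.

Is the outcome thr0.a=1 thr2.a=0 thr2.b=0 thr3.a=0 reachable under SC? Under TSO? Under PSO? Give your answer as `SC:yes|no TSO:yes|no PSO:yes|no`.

outcome vector order: (thr0.a,thr2.a,thr2.b,thr3.a)
SC (12): 1/0/0/0 1/0/0/1 1/0/1/0 1/0/1/1 1/1/1/0 1/1/1/1 2/0/0/0 2/0/0/1 2/0/1/0 2/0/1/1 2/1/1/0 2/1/1/1
TSO (12): 1/0/0/0 1/0/0/1 1/0/1/0 1/0/1/1 1/1/1/0 1/1/1/1 2/0/0/0 2/0/0/1 2/0/1/0 2/0/1/1 2/1/1/0 2/1/1/1
PSO (12): 1/0/0/0 1/0/0/1 1/0/1/0 1/0/1/1 1/1/1/0 1/1/1/1 2/0/0/0 2/0/0/1 2/0/1/0 2/0/1/1 2/1/1/0 2/1/1/1
target 1/0/0/0 ∈ {SC,TSO,PSO}

SC:yes TSO:yes PSO:yes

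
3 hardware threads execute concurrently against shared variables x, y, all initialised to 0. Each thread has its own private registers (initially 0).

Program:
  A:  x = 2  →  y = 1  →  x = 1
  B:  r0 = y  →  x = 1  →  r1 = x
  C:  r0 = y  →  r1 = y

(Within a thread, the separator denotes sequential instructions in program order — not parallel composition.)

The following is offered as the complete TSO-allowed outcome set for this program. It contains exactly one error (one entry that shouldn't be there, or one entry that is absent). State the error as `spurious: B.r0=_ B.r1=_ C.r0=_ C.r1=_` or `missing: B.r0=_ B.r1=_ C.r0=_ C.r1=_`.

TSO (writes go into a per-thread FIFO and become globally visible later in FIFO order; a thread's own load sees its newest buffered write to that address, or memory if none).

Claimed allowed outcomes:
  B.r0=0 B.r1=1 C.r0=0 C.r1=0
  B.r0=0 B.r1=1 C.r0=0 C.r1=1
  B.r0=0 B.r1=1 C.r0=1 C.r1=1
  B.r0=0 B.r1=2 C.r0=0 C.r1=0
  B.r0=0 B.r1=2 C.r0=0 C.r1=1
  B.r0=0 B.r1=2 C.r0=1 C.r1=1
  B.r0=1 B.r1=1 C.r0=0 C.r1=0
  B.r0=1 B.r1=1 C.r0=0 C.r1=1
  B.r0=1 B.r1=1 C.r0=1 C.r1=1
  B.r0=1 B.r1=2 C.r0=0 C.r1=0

spurious: B.r0=1 B.r1=2 C.r0=0 C.r1=0

outcome vector order: (B.r0,B.r1,C.r0,C.r1)
[TSO] allowed = {<0 1 0 0>; <0 1 0 1>; <0 1 1 1>; <0 2 0 0>; <0 2 0 1>; <0 2 1 1>; <1 1 0 0>; <1 1 0 1>; <1 1 1 1>}
claimed∖TSO = {<1 2 0 0>}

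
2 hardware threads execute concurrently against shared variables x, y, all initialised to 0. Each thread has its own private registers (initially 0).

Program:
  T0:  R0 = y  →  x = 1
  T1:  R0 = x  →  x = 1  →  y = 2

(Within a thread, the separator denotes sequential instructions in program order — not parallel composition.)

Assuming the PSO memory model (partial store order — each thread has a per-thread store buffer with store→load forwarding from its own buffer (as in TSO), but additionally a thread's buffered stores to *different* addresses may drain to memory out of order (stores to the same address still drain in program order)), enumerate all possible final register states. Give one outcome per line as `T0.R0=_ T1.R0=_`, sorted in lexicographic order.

outcome vector order: (T0.R0,T1.R0)
|PSO outcomes| = 3

T0.R0=0 T1.R0=0
T0.R0=0 T1.R0=1
T0.R0=2 T1.R0=0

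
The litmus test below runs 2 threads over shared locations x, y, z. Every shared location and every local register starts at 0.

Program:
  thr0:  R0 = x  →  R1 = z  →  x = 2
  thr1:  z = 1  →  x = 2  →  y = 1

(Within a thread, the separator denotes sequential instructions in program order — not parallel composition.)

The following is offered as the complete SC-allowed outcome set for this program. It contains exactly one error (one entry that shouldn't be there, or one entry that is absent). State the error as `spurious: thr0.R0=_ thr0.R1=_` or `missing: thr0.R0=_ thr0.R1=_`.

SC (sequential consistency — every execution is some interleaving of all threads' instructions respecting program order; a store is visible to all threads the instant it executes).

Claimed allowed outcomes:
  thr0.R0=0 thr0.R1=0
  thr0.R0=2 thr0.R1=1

missing: thr0.R0=0 thr0.R1=1

outcome vector order: (thr0.R0,thr0.R1)
SC: 3 outcomes — {00; 01; 21}
SC∖claimed = {01}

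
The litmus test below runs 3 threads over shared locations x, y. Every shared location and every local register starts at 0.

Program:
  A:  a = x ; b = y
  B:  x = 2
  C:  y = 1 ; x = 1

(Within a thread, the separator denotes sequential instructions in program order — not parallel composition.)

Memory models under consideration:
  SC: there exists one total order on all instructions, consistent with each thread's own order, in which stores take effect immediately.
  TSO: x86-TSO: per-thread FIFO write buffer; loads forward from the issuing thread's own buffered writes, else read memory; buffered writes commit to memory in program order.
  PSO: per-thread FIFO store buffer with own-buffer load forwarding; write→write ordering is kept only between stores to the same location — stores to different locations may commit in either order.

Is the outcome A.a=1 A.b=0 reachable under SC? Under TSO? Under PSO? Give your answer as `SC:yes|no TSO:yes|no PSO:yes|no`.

outcome vector order: (A.a,A.b)
under SC → <0 0> <0 1> <1 1> <2 0> <2 1>
under TSO → <0 0> <0 1> <1 1> <2 0> <2 1>
under PSO → <0 0> <0 1> <1 0> <1 1> <2 0> <2 1>
target <1 0> ∈ {PSO}

SC:no TSO:no PSO:yes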